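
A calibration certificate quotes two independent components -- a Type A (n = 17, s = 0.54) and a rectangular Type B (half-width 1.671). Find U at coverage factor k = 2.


u_A = s / sqrt(n) = 0.54 / sqrt(17) = 0.13096924
u_B = half_width / sqrt(3) = 1.671 / sqrt(3) = 0.9647523
uc = sqrt(u_A^2 + u_B^2) = sqrt(0.13096924^2 + 0.9647523^2) = 0.97360153
U = k * uc = 2 * 0.97360153
U = 1.9472

1.9472


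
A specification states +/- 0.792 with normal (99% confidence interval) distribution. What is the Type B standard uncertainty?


u_B = half_width / 2.576
u_B = 0.792 / 2.576
u_B = 0.3075

0.3075


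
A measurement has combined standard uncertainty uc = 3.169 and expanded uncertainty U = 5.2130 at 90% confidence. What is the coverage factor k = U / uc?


k = U / uc
k = 5.2130 / 3.169
k = 1.645

1.645


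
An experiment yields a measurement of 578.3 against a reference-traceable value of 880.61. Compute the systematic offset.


Systematic error = measured - true
= 578.3 - 880.61
= -302.3100

-302.3100


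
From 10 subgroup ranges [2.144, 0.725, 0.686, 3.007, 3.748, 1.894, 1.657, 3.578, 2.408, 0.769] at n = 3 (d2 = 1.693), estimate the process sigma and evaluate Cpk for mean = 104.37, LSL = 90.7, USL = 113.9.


R_bar = (2.144 + 0.725 + 0.686 + 3.007 + 3.748 + 1.894 + 1.657 + 3.578 + 2.408 + 0.769) / 10 = 2.0616
sigma = R_bar / d2 = 2.0616 / 1.693 = 1.21772
Cp = (USL - LSL)/(6*sigma) = (113.9 - 90.7)/(6*1.21772) = 3.1753
Cpu = (113.9 - 104.37)/(3*1.21772) = 2.6087
Cpl = (104.37 - 90.7)/(3*1.21772) = 3.7420
Cpk = min(Cpu, Cpl) = 2.6087

2.6087


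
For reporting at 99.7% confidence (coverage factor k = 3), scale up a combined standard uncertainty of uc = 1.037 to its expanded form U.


U = k * uc
U = 3 * 1.037
U = 3.1110

3.1110


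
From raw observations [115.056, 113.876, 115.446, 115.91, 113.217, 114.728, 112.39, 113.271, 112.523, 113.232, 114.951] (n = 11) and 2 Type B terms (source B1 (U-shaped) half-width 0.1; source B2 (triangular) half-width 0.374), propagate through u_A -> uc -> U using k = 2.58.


mean = (115.056 + 113.876 + 115.446 + 115.91 + 113.217 + 114.728 + 112.39 + 113.271 + 112.523 + 113.232 + 114.951) / 11 = 114.0545455
s = sqrt(sum((x - mean)^2)/(n-1)) = 1.215696
u_A = s / sqrt(n) = 1.215696 / sqrt(11) = 0.36654614
u_B1 = 0.1 / sqrt(2) = 0.070710678
u_B2 = 0.374 / sqrt(6) = 0.15268486
uc = sqrt(0.36654614^2 + 0.070710678^2 + 0.15268486^2) = 0.40332213
U = k * uc = 2.58 * 0.40332213
U = 1.0406

1.0406


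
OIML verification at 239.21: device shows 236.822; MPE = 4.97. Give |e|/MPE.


e = indication - reference = 236.822 - 239.21 = -2.3880
|e| = 2.3880
ratio = |e| / MPE = 2.3880 / 4.97
ratio = 0.4805

0.4805


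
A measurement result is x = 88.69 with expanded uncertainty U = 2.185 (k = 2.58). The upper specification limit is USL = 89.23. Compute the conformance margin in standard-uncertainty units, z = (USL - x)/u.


u = U / k = 2.185 / 2.58 = 0.84689922
margin = |USL - x| = |89.23 - 88.69| = 0.54
z = margin / u = 0.54 / 0.84689922
z = 0.6376

0.6376


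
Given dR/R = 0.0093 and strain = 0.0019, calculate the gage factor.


GF = (dR/R) / epsilon
= 0.0093 / 0.0019
= 4.8947

4.8947


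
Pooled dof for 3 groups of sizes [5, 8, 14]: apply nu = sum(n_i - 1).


nu = sum_i (n_i - 1)
nu = ((5 - 1) + (8 - 1) + (14 - 1))
nu = 4 + 7 + 13
nu = 24

24


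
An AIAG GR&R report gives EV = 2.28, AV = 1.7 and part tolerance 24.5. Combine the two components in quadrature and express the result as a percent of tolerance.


GRR = sqrt(EV^2 + AV^2) = sqrt(2.28^2 + 1.7^2) = 2.8440113
%GRR = GRR / tol * 100 = 2.8440113 / 24.5 * 100
%GRR = 11.6082

11.6082


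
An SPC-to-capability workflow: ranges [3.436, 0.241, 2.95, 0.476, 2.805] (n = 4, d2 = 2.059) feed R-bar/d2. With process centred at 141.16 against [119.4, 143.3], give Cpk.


R_bar = (3.436 + 0.241 + 2.95 + 0.476 + 2.805) / 5 = 1.9816
sigma = R_bar / d2 = 1.9816 / 2.059 = 0.96240894
Cp = (USL - LSL)/(6*sigma) = (143.3 - 119.4)/(6*0.96240894) = 4.1389
Cpu = (143.3 - 141.16)/(3*0.96240894) = 0.7412
Cpl = (141.16 - 119.4)/(3*0.96240894) = 7.5366
Cpk = min(Cpu, Cpl) = 0.7412

0.7412


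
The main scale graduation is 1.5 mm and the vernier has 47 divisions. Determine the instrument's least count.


LC = MSD / n_div
= 1.5 / 47
= 0.0319

0.0319


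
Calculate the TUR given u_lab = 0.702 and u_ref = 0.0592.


TUR = u_lab / u_ref
= 0.702 / 0.0592
= 11.8581

11.8581


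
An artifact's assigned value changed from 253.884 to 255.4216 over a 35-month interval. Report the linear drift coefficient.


rate = (v2 - v1) / months
= (255.4216 - 253.884) / 35
= 1.5376 / 35
= 0.0439

0.0439


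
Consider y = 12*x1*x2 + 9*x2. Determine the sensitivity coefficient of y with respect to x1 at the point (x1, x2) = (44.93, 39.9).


y = 12*x1*x2 + 9*x2
dy/dx1 = 12*x2
Evaluate at x2 = 39.9: c1 = 12 * 39.9
c1 = 478.8000

478.8000


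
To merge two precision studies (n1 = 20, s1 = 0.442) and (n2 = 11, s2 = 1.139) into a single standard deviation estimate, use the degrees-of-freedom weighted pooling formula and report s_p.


s_p = sqrt(((n1-1)*s1^2 + (n2-1)*s2^2) / (n1+n2-2))
numerator = (20-1)*0.442^2 + (11-1)*1.139^2 = 3.711916 + 12.97321 = 16.685126
denominator = 20 + 11 - 2 = 29
s_p^2 = 16.685126 / 29 = 0.57534917
s_p = sqrt(0.57534917) = 0.7585

0.7585


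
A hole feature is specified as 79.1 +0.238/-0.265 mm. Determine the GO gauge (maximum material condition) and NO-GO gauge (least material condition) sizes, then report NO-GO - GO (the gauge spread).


GO = nominal - lower_tol (smallest hole = maximum material condition)
GO = 79.1 - 0.265 = 78.835
NO-GO = nominal + upper_tol (largest hole = least material condition)
NO-GO = 79.1 + 0.238 = 79.338
spread = NO-GO - GO = 79.338 - 78.835 = 0.5030

0.5030


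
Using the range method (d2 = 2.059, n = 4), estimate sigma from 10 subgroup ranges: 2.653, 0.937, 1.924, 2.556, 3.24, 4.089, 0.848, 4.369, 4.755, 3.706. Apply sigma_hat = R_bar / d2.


R_bar = (2.653 + 0.937 + 1.924 + 2.556 + 3.24 + 4.089 + 0.848 + 4.369 + 4.755 + 3.706) / 10
R_bar = 29.077 / 10 = 2.9077
sigma_hat = R_bar / d2 = 2.9077 / 2.059 = 1.4122

1.4122


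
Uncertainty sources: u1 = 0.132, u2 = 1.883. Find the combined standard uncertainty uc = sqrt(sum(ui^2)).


uc = sqrt(0.132^2 + 1.883^2)
uc = sqrt(3.563113)
uc = 1.8876

1.8876


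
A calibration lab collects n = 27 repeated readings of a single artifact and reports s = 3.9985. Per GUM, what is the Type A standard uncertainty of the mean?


u_A = s / sqrt(n)
u_A = 3.9985 / sqrt(27)
u_A = 3.9985 / 5.1961524
u_A = 0.7695

0.7695


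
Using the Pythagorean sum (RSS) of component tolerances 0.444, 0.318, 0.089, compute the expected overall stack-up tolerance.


RSS = sqrt(0.444^2 + 0.318^2 + 0.089^2)
= sqrt(0.306181)
= 0.5533

0.5533


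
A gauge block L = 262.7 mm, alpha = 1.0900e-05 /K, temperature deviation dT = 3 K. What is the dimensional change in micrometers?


dL = L * alpha * dT
= 262.7 * 1.0900e-05 * 3
= 0.0085903 mm
dL_um = 0.0085903 * 1000 = 8.5903 um

8.5903


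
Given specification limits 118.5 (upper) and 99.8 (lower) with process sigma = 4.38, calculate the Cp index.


Cp = (USL - LSL) / (6 * sigma)
= (118.5 - 99.8) / (6 * 4.38)
= 18.7000 / 26.2800
= 0.7116

0.7116


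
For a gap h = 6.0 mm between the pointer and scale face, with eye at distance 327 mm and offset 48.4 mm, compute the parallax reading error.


error = h * offset / d
= 6.0 * 48.4 / 327
= 0.8881

0.8881


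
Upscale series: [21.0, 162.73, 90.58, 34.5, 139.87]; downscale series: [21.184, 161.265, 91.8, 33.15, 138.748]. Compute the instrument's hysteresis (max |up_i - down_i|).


|21.0 - 21.184| = 0.1840
|162.73 - 161.265| = 1.4650
|90.58 - 91.8| = 1.2200
|34.5 - 33.15| = 1.3500
|139.87 - 138.748| = 1.1220
hysteresis = max(diffs) = 1.4650

1.4650


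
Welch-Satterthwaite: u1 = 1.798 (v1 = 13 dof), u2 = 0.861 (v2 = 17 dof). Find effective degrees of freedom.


uc = sqrt(u1^2 + u2^2) = sqrt(1.798^2 + 0.861^2) = 1.9935208
v_eff = uc^4 / (u1^4/v1 + u2^4/v2)
= 1.9935208^4 / (1.798^4/13 + 0.861^4/17)
= 15.793671 / 0.83625162
v_eff = 18.8863

18.8863


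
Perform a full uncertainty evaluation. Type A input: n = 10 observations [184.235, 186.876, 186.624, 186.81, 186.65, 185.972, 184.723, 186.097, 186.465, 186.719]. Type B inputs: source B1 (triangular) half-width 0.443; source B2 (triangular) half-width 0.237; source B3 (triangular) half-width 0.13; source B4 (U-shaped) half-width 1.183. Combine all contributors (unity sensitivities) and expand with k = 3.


mean = (184.235 + 186.876 + 186.624 + 186.81 + 186.65 + 185.972 + 184.723 + 186.097 + 186.465 + 186.719) / 10 = 186.1171
s = sqrt(sum((x - mean)^2)/(n-1)) = 0.91818425
u_A = s / sqrt(n) = 0.91818425 / sqrt(10) = 0.29035535
u_B1 = 0.443 / sqrt(6) = 0.18085399
u_B2 = 0.237 / sqrt(6) = 0.096754845
u_B3 = 0.13 / sqrt(6) = 0.053072278
u_B4 = 1.183 / sqrt(2) = 0.83650732
uc = sqrt(0.29035535^2 + 0.18085399^2 + 0.096754845^2 + 0.053072278^2 + 0.83650732^2) = 0.91045981
U = k * uc = 3 * 0.91045981
U = 2.7314

2.7314


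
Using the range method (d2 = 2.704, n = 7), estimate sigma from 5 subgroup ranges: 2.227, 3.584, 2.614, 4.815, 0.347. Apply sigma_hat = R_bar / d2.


R_bar = (2.227 + 3.584 + 2.614 + 4.815 + 0.347) / 5
R_bar = 13.587 / 5 = 2.7174
sigma_hat = R_bar / d2 = 2.7174 / 2.704 = 1.0050

1.0050


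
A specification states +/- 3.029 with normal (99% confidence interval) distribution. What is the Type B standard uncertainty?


u_B = half_width / 2.576
u_B = 3.029 / 2.576
u_B = 1.1759

1.1759


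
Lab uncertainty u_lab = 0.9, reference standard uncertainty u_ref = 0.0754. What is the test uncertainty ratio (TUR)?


TUR = u_lab / u_ref
= 0.9 / 0.0754
= 11.9363

11.9363


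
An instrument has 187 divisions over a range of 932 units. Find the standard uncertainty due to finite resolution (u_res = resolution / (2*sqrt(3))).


resolution = range / divisions
resolution = 932 / 187 = 4.9839572
u_res = resolution / (2*sqrt(3))
u_res = 4.9839572 / 3.4641016
u_res = 1.4387

1.4387


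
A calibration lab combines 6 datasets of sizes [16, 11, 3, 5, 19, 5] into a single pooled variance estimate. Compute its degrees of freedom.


nu = sum_i (n_i - 1)
nu = ((16 - 1) + (11 - 1) + (3 - 1) + (5 - 1) + (19 - 1) + (5 - 1))
nu = 15 + 10 + 2 + 4 + 18 + 4
nu = 53

53


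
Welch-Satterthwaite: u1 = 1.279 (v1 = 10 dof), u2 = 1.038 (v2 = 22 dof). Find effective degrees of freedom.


uc = sqrt(u1^2 + u2^2) = sqrt(1.279^2 + 1.038^2) = 1.6472052
v_eff = uc^4 / (u1^4/v1 + u2^4/v2)
= 1.6472052^4 / (1.279^4/10 + 1.038^4/22)
= 7.3619153 / 0.3203651
v_eff = 22.9798

22.9798


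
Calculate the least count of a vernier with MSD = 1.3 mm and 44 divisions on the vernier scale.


LC = MSD / n_div
= 1.3 / 44
= 0.0295

0.0295


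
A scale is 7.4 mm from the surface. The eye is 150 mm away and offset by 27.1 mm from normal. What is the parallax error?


error = h * offset / d
= 7.4 * 27.1 / 150
= 1.3369

1.3369


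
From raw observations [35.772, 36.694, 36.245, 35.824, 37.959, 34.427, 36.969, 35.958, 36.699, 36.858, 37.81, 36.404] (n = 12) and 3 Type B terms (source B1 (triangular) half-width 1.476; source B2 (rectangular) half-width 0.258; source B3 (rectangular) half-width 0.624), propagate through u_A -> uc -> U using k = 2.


mean = (35.772 + 36.694 + 36.245 + 35.824 + 37.959 + 34.427 + 36.969 + 35.958 + 36.699 + 36.858 + 37.81 + 36.404) / 12 = 36.46825
s = sqrt(sum((x - mean)^2)/(n-1)) = 0.9491786
u_A = s / sqrt(n) = 0.9491786 / sqrt(12) = 0.27400426
u_B1 = 1.476 / sqrt(6) = 0.60257448
u_B2 = 0.258 / sqrt(3) = 0.14895637
u_B3 = 0.624 / sqrt(3) = 0.36026657
uc = sqrt(0.27400426^2 + 0.60257448^2 + 0.14895637^2 + 0.36026657^2) = 0.76821504
U = k * uc = 2 * 0.76821504
U = 1.5364

1.5364


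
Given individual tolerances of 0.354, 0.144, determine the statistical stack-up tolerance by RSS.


RSS = sqrt(0.354^2 + 0.144^2)
= sqrt(0.146052)
= 0.3822

0.3822


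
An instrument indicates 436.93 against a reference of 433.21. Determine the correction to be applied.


Correction = standard - reading
= 433.21 - 436.93
= -3.7200

-3.7200


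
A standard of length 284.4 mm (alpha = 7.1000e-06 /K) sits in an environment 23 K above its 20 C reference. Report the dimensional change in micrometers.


dL = L * alpha * dT
= 284.4 * 7.1000e-06 * 23
= 0.0464425 mm
dL_um = 0.0464425 * 1000 = 46.4425 um

46.4425


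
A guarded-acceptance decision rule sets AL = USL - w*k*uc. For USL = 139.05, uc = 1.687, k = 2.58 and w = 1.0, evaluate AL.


U = k * uc = 2.58 * 1.687 = 4.35246
guard band g = w * U = 1.0 * 4.35246 = 4.35246
AL = USL - g = 139.05 - 4.35246
AL = 134.6975

134.6975


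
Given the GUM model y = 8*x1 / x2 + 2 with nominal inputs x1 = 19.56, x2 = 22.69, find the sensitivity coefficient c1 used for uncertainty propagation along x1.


y = 8*x1 / x2 + 2
dy/dx1 = 8/x2
Evaluate at x2 = 22.69: c1 = 8 / 22.69
c1 = 0.3526

0.3526


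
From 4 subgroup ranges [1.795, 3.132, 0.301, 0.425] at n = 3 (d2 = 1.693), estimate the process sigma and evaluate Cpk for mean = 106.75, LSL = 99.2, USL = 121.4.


R_bar = (1.795 + 3.132 + 0.301 + 0.425) / 4 = 1.41325
sigma = R_bar / d2 = 1.41325 / 1.693 = 0.83476078
Cp = (USL - LSL)/(6*sigma) = (121.4 - 99.2)/(6*0.83476078) = 4.4324
Cpu = (121.4 - 106.75)/(3*0.83476078) = 5.8500
Cpl = (106.75 - 99.2)/(3*0.83476078) = 3.0148
Cpk = min(Cpu, Cpl) = 3.0148

3.0148


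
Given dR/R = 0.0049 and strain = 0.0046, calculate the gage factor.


GF = (dR/R) / epsilon
= 0.0049 / 0.0046
= 1.0652

1.0652


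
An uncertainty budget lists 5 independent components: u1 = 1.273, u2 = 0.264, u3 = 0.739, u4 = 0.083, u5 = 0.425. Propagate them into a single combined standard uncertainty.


uc = sqrt(1.273^2 + 0.264^2 + 0.739^2 + 0.083^2 + 0.425^2)
uc = sqrt(2.42386)
uc = 1.5569

1.5569


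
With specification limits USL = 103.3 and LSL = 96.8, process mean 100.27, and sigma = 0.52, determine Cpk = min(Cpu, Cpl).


Cpu = (USL - mean) / (3*sigma) = (103.3 - 100.27) / (3*0.52) = 1.9423
Cpl = (mean - LSL) / (3*sigma) = (100.27 - 96.8) / (3*0.52) = 2.2244
Cpk = min(Cpu, Cpl) = 1.9423

1.9423


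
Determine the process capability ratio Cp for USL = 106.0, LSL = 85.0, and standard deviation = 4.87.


Cp = (USL - LSL) / (6 * sigma)
= (106.0 - 85.0) / (6 * 4.87)
= 21.0000 / 29.2200
= 0.7187

0.7187


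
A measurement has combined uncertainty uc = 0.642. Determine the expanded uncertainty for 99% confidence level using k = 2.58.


U = k * uc
U = 2.58 * 0.642
U = 1.6564

1.6564


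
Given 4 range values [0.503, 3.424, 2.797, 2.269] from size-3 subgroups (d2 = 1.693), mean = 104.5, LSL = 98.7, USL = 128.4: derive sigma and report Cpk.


R_bar = (0.503 + 3.424 + 2.797 + 2.269) / 4 = 2.24825
sigma = R_bar / d2 = 2.24825 / 1.693 = 1.3279681
Cp = (USL - LSL)/(6*sigma) = (128.4 - 98.7)/(6*1.3279681) = 3.7275
Cpu = (128.4 - 104.5)/(3*1.3279681) = 5.9991
Cpl = (104.5 - 98.7)/(3*1.3279681) = 1.4559
Cpk = min(Cpu, Cpl) = 1.4559

1.4559


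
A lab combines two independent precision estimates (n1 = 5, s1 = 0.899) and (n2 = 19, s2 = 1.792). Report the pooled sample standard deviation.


s_p = sqrt(((n1-1)*s1^2 + (n2-1)*s2^2) / (n1+n2-2))
numerator = (5-1)*0.899^2 + (19-1)*1.792^2 = 3.232804 + 57.802752 = 61.035556
denominator = 5 + 19 - 2 = 22
s_p^2 = 61.035556 / 22 = 2.7743435
s_p = sqrt(2.7743435) = 1.6656

1.6656


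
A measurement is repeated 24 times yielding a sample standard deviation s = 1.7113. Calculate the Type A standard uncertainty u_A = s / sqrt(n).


u_A = s / sqrt(n)
u_A = 1.7113 / sqrt(24)
u_A = 1.7113 / 4.8989795
u_A = 0.3493

0.3493


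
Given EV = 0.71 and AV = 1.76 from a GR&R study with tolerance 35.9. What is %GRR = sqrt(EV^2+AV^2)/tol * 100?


GRR = sqrt(EV^2 + AV^2) = sqrt(0.71^2 + 1.76^2) = 1.8978145
%GRR = GRR / tol * 100 = 1.8978145 / 35.9 * 100
%GRR = 5.2864

5.2864


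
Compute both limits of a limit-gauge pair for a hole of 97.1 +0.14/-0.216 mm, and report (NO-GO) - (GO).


GO = nominal - lower_tol (smallest hole = maximum material condition)
GO = 97.1 - 0.216 = 96.884
NO-GO = nominal + upper_tol (largest hole = least material condition)
NO-GO = 97.1 + 0.14 = 97.24
spread = NO-GO - GO = 97.24 - 96.884 = 0.3560

0.3560


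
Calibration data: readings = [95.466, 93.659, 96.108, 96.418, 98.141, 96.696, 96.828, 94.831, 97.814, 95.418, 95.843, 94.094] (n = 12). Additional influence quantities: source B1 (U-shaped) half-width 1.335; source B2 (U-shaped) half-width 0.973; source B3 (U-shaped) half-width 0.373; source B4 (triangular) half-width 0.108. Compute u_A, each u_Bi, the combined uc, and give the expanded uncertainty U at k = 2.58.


mean = (95.466 + 93.659 + 96.108 + 96.418 + 98.141 + 96.696 + 96.828 + 94.831 + 97.814 + 95.418 + 95.843 + 94.094) / 12 = 95.943
s = sqrt(sum((x - mean)^2)/(n-1)) = 1.3591469
u_A = s / sqrt(n) = 1.3591469 / sqrt(12) = 0.39235191
u_B1 = 1.335 / sqrt(2) = 0.94398755
u_B2 = 0.973 / sqrt(2) = 0.6880149
u_B3 = 0.373 / sqrt(2) = 0.26375083
u_B4 = 0.108 / sqrt(6) = 0.044090815
uc = sqrt(0.39235191^2 + 0.94398755^2 + 0.6880149^2 + 0.26375083^2 + 0.044090815^2) = 1.2609225
U = k * uc = 2.58 * 1.2609225
U = 3.2532

3.2532


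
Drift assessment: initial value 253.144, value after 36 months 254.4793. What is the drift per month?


rate = (v2 - v1) / months
= (254.4793 - 253.144) / 36
= 1.3353 / 36
= 0.0371

0.0371


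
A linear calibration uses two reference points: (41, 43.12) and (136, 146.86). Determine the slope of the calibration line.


slope = (y2 - y1) / (x2 - x1)
= (146.86 - 43.12) / (136 - 41)
= 103.7400 / 95
= 1.0920

1.0920


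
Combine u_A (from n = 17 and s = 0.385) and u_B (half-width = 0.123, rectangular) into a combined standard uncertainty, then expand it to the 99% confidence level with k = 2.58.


u_A = s / sqrt(n) = 0.385 / sqrt(17) = 0.093376216
u_B = half_width / sqrt(3) = 0.123 / sqrt(3) = 0.071014083
uc = sqrt(u_A^2 + u_B^2) = sqrt(0.093376216^2 + 0.071014083^2) = 0.11731205
U = k * uc = 2.58 * 0.11731205
U = 0.3027

0.3027


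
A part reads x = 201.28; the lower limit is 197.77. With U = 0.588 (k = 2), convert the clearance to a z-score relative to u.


u = U / k = 0.588 / 2 = 0.294
margin = |LSL - x| = |197.77 - 201.28| = 3.51
z = margin / u = 3.51 / 0.294
z = 11.9388

11.9388


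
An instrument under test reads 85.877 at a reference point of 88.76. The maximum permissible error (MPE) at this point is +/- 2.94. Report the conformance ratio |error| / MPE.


e = indication - reference = 85.877 - 88.76 = -2.8830
|e| = 2.8830
ratio = |e| / MPE = 2.8830 / 2.94
ratio = 0.9806

0.9806


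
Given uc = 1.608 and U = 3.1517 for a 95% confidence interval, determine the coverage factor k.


k = U / uc
k = 3.1517 / 1.608
k = 1.96

1.96


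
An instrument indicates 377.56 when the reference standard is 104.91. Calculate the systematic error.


Systematic error = measured - true
= 377.56 - 104.91
= 272.6500

272.6500


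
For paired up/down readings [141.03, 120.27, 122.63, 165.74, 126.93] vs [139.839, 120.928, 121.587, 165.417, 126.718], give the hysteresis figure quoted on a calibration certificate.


|141.03 - 139.839| = 1.1910
|120.27 - 120.928| = 0.6580
|122.63 - 121.587| = 1.0430
|165.74 - 165.417| = 0.3230
|126.93 - 126.718| = 0.2120
hysteresis = max(diffs) = 1.1910

1.1910


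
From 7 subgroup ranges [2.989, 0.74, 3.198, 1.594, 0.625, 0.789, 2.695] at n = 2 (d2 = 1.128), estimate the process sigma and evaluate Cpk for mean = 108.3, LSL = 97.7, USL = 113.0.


R_bar = (2.989 + 0.74 + 3.198 + 1.594 + 0.625 + 0.789 + 2.695) / 7 = 1.8042857
sigma = R_bar / d2 = 1.8042857 / 1.128 = 1.5995441
Cp = (USL - LSL)/(6*sigma) = (113.0 - 97.7)/(6*1.5995441) = 1.5942
Cpu = (113.0 - 108.3)/(3*1.5995441) = 0.9794
Cpl = (108.3 - 97.7)/(3*1.5995441) = 2.2090
Cpk = min(Cpu, Cpl) = 0.9794

0.9794


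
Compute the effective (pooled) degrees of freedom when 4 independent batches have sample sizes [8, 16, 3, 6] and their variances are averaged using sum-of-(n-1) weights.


nu = sum_i (n_i - 1)
nu = ((8 - 1) + (16 - 1) + (3 - 1) + (6 - 1))
nu = 7 + 15 + 2 + 5
nu = 29

29


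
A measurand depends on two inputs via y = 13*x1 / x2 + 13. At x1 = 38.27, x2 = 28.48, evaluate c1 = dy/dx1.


y = 13*x1 / x2 + 13
dy/dx1 = 13/x2
Evaluate at x2 = 28.48: c1 = 13 / 28.48
c1 = 0.4565

0.4565


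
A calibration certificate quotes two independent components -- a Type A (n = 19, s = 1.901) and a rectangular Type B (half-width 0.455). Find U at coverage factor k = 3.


u_A = s / sqrt(n) = 1.901 / sqrt(19) = 0.43611931
u_B = half_width / sqrt(3) = 0.455 / sqrt(3) = 0.26269437
uc = sqrt(u_A^2 + u_B^2) = sqrt(0.43611931^2 + 0.26269437^2) = 0.50912512
U = k * uc = 3 * 0.50912512
U = 1.5274

1.5274


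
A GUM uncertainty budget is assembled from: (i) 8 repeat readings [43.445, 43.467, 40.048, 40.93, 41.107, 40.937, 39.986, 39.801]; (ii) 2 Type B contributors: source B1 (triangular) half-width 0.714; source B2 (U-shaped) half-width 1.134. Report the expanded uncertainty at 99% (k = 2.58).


mean = (43.445 + 43.467 + 40.048 + 40.93 + 41.107 + 40.937 + 39.986 + 39.801) / 8 = 41.215125
s = sqrt(sum((x - mean)^2)/(n-1)) = 1.4680552
u_A = s / sqrt(n) = 1.4680552 / sqrt(8) = 0.51903589
u_B1 = 0.714 / sqrt(6) = 0.29148928
u_B2 = 1.134 / sqrt(2) = 0.80185909
uc = sqrt(0.51903589^2 + 0.29148928^2 + 0.80185909^2) = 0.99867024
U = k * uc = 2.58 * 0.99867024
U = 2.5766

2.5766


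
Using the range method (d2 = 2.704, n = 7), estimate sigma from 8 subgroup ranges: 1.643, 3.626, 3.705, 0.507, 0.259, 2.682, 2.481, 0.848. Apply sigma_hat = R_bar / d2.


R_bar = (1.643 + 3.626 + 3.705 + 0.507 + 0.259 + 2.682 + 2.481 + 0.848) / 8
R_bar = 15.751 / 8 = 1.968875
sigma_hat = R_bar / d2 = 1.968875 / 2.704 = 0.7281

0.7281


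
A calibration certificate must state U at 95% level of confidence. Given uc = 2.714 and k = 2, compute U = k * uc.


U = k * uc
U = 2 * 2.714
U = 5.4280

5.4280


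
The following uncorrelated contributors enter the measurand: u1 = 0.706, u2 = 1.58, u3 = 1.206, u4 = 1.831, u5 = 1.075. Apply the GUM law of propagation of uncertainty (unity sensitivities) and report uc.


uc = sqrt(0.706^2 + 1.58^2 + 1.206^2 + 1.831^2 + 1.075^2)
uc = sqrt(8.957458)
uc = 2.9929

2.9929


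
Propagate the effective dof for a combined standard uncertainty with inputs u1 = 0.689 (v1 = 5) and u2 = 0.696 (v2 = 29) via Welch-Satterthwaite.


uc = sqrt(u1^2 + u2^2) = sqrt(0.689^2 + 0.696^2) = 0.9793554
v_eff = uc^4 / (u1^4/v1 + u2^4/v2)
= 0.9793554^4 / (0.689^4/5 + 0.696^4/29)
= 0.91994378 / 0.05316369
v_eff = 17.3040

17.3040


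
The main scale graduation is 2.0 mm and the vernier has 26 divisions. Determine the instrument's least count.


LC = MSD / n_div
= 2.0 / 26
= 0.0769

0.0769


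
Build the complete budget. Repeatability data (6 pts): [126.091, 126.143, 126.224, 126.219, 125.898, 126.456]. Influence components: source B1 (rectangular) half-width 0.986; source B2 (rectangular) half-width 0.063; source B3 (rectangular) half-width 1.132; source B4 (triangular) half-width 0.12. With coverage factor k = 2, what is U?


mean = (126.091 + 126.143 + 126.224 + 126.219 + 125.898 + 126.456) / 6 = 126.1718333
s = sqrt(sum((x - mean)^2)/(n-1)) = 0.18332858
u_A = s / sqrt(n) = 0.18332858 / sqrt(6) = 0.074843579
u_B1 = 0.986 / sqrt(3) = 0.56926737
u_B2 = 0.063 / sqrt(3) = 0.036373067
u_B3 = 1.132 / sqrt(3) = 0.6535605
u_B4 = 0.12 / sqrt(6) = 0.048989795
uc = sqrt(0.074843579^2 + 0.56926737^2 + 0.036373067^2 + 0.6535605^2 + 0.048989795^2) = 0.87208442
U = k * uc = 2 * 0.87208442
U = 1.7442

1.7442


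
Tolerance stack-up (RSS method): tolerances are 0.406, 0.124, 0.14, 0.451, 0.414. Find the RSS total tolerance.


RSS = sqrt(0.406^2 + 0.124^2 + 0.14^2 + 0.451^2 + 0.414^2)
= sqrt(0.574609)
= 0.7580

0.7580


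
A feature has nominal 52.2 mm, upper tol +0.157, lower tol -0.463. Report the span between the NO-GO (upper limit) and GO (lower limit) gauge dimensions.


GO = nominal - lower_tol (smallest hole = maximum material condition)
GO = 52.2 - 0.463 = 51.737
NO-GO = nominal + upper_tol (largest hole = least material condition)
NO-GO = 52.2 + 0.157 = 52.357
spread = NO-GO - GO = 52.357 - 51.737 = 0.6200

0.6200


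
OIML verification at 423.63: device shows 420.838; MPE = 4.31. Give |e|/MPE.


e = indication - reference = 420.838 - 423.63 = -2.7920
|e| = 2.7920
ratio = |e| / MPE = 2.7920 / 4.31
ratio = 0.6478

0.6478


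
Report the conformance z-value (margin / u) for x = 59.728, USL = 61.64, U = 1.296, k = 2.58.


u = U / k = 1.296 / 2.58 = 0.50232558
margin = |USL - x| = |61.64 - 59.728| = 1.912
z = margin / u = 1.912 / 0.50232558
z = 3.8063

3.8063


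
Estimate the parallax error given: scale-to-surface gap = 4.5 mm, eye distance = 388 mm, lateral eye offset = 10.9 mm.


error = h * offset / d
= 4.5 * 10.9 / 388
= 0.1264

0.1264


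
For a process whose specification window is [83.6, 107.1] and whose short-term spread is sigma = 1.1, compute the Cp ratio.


Cp = (USL - LSL) / (6 * sigma)
= (107.1 - 83.6) / (6 * 1.1)
= 23.5000 / 6.6000
= 3.5606

3.5606


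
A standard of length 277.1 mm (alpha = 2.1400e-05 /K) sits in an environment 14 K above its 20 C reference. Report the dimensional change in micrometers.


dL = L * alpha * dT
= 277.1 * 2.1400e-05 * 14
= 0.0830192 mm
dL_um = 0.0830192 * 1000 = 83.0192 um

83.0192


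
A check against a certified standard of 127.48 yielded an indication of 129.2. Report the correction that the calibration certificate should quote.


Correction = standard - reading
= 127.48 - 129.2
= -1.7200

-1.7200


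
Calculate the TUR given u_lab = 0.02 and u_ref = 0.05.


TUR = u_lab / u_ref
= 0.02 / 0.05
= 0.4000

0.4000


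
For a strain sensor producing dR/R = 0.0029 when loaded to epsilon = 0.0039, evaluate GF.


GF = (dR/R) / epsilon
= 0.0029 / 0.0039
= 0.7436

0.7436


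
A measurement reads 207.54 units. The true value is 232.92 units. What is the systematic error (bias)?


Systematic error = measured - true
= 207.54 - 232.92
= -25.3800

-25.3800


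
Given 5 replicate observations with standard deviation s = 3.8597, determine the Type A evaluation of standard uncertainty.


u_A = s / sqrt(n)
u_A = 3.8597 / sqrt(5)
u_A = 3.8597 / 2.236068
u_A = 1.7261

1.7261


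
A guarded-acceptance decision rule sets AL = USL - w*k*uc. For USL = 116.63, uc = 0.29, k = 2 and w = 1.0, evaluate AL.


U = k * uc = 2 * 0.29 = 0.58
guard band g = w * U = 1.0 * 0.58 = 0.58
AL = USL - g = 116.63 - 0.58
AL = 116.0500

116.0500


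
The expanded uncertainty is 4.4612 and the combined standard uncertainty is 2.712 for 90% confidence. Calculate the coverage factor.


k = U / uc
k = 4.4612 / 2.712
k = 1.645

1.645


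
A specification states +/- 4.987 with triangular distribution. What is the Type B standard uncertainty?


u_B = half_width / sqrt(6)
u_B = 4.987 / 2.4494897
u_B = 2.0359

2.0359


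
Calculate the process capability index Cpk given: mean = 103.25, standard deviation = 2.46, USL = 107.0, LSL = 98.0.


Cpu = (USL - mean) / (3*sigma) = (107.0 - 103.25) / (3*2.46) = 0.5081
Cpl = (mean - LSL) / (3*sigma) = (103.25 - 98.0) / (3*2.46) = 0.7114
Cpk = min(Cpu, Cpl) = 0.5081

0.5081


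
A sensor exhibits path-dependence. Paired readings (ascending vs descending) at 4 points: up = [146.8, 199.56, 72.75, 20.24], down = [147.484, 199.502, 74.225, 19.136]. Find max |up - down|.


|146.8 - 147.484| = 0.6840
|199.56 - 199.502| = 0.0580
|72.75 - 74.225| = 1.4750
|20.24 - 19.136| = 1.1040
hysteresis = max(diffs) = 1.4750

1.4750


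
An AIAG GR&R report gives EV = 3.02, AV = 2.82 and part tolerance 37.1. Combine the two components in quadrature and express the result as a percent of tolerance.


GRR = sqrt(EV^2 + AV^2) = sqrt(3.02^2 + 2.82^2) = 4.1319245
%GRR = GRR / tol * 100 = 4.1319245 / 37.1 * 100
%GRR = 11.1373

11.1373


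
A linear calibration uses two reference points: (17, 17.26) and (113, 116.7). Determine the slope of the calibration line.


slope = (y2 - y1) / (x2 - x1)
= (116.7 - 17.26) / (113 - 17)
= 99.4400 / 96
= 1.0358

1.0358


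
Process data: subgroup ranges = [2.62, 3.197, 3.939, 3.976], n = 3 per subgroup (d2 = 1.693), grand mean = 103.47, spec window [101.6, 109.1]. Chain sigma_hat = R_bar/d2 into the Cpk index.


R_bar = (2.62 + 3.197 + 3.939 + 3.976) / 4 = 3.433
sigma = R_bar / d2 = 3.433 / 1.693 = 2.0277614
Cp = (USL - LSL)/(6*sigma) = (109.1 - 101.6)/(6*2.0277614) = 0.6164
Cpu = (109.1 - 103.47)/(3*2.0277614) = 0.9255
Cpl = (103.47 - 101.6)/(3*2.0277614) = 0.3074
Cpk = min(Cpu, Cpl) = 0.3074

0.3074


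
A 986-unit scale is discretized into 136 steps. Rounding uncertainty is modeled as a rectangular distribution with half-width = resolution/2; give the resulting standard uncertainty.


resolution = range / divisions
resolution = 986 / 136 = 7.25
u_res = resolution / (2*sqrt(3))
u_res = 7.25 / 3.4641016
u_res = 2.0929

2.0929


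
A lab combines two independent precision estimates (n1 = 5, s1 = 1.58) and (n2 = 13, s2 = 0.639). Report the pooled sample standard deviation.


s_p = sqrt(((n1-1)*s1^2 + (n2-1)*s2^2) / (n1+n2-2))
numerator = (5-1)*1.58^2 + (13-1)*0.639^2 = 9.9856 + 4.899852 = 14.885452
denominator = 5 + 13 - 2 = 16
s_p^2 = 14.885452 / 16 = 0.93034075
s_p = sqrt(0.93034075) = 0.9645

0.9645


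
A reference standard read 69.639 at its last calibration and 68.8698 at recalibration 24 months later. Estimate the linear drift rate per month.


rate = (v2 - v1) / months
= (68.8698 - 69.639) / 24
= -0.7692 / 24
= -0.0320

-0.0320


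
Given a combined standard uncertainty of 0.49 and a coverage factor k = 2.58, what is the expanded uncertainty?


U = k * uc
U = 2.58 * 0.49
U = 1.2642

1.2642


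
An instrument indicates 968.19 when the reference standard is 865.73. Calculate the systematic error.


Systematic error = measured - true
= 968.19 - 865.73
= 102.4600

102.4600


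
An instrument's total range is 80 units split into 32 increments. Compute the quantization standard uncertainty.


resolution = range / divisions
resolution = 80 / 32 = 2.5
u_res = resolution / (2*sqrt(3))
u_res = 2.5 / 3.4641016
u_res = 0.7217

0.7217


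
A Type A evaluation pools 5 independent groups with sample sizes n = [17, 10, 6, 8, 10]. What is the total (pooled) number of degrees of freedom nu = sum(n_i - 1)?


nu = sum_i (n_i - 1)
nu = ((17 - 1) + (10 - 1) + (6 - 1) + (8 - 1) + (10 - 1))
nu = 16 + 9 + 5 + 7 + 9
nu = 46

46


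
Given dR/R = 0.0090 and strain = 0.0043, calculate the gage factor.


GF = (dR/R) / epsilon
= 0.0090 / 0.0043
= 2.0930

2.0930


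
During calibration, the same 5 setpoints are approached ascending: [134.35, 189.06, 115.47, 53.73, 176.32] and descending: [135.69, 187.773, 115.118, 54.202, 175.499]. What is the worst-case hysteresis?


|134.35 - 135.69| = 1.3400
|189.06 - 187.773| = 1.2870
|115.47 - 115.118| = 0.3520
|53.73 - 54.202| = 0.4720
|176.32 - 175.499| = 0.8210
hysteresis = max(diffs) = 1.3400

1.3400


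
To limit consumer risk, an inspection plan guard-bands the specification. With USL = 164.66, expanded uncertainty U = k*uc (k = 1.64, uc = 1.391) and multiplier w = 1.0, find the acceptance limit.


U = k * uc = 1.64 * 1.391 = 2.28124
guard band g = w * U = 1.0 * 2.28124 = 2.28124
AL = USL - g = 164.66 - 2.28124
AL = 162.3788

162.3788


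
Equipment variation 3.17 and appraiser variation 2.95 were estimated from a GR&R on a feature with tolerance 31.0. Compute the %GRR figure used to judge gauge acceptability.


GRR = sqrt(EV^2 + AV^2) = sqrt(3.17^2 + 2.95^2) = 4.3302887
%GRR = GRR / tol * 100 = 4.3302887 / 31.0 * 100
%GRR = 13.9687

13.9687


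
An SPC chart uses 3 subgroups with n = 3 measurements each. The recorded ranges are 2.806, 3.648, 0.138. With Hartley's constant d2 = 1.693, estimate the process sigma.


R_bar = (2.806 + 3.648 + 0.138) / 3
R_bar = 6.592 / 3 = 2.1973333
sigma_hat = R_bar / d2 = 2.1973333 / 1.693 = 1.2979

1.2979


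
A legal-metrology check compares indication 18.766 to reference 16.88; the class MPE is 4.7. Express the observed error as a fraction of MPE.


e = indication - reference = 18.766 - 16.88 = 1.8860
|e| = 1.8860
ratio = |e| / MPE = 1.8860 / 4.7
ratio = 0.4013

0.4013


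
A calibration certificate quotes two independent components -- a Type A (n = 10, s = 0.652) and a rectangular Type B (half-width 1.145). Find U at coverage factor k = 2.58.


u_A = s / sqrt(n) = 0.652 / sqrt(10) = 0.2061805
u_B = half_width / sqrt(3) = 1.145 / sqrt(3) = 0.66106606
uc = sqrt(u_A^2 + u_B^2) = sqrt(0.2061805^2 + 0.66106606^2) = 0.69247291
U = k * uc = 2.58 * 0.69247291
U = 1.7866

1.7866


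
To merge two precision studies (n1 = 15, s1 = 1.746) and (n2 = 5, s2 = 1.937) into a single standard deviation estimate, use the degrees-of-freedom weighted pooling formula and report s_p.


s_p = sqrt(((n1-1)*s1^2 + (n2-1)*s2^2) / (n1+n2-2))
numerator = (15-1)*1.746^2 + (5-1)*1.937^2 = 42.679224 + 15.007876 = 57.6871
denominator = 15 + 5 - 2 = 18
s_p^2 = 57.6871 / 18 = 3.2048389
s_p = sqrt(3.2048389) = 1.7902

1.7902


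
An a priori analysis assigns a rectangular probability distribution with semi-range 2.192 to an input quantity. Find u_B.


u_B = half_width / sqrt(3)
u_B = 2.192 / 1.7320508
u_B = 1.2656

1.2656


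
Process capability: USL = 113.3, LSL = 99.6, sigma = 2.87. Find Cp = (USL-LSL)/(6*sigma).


Cp = (USL - LSL) / (6 * sigma)
= (113.3 - 99.6) / (6 * 2.87)
= 13.7000 / 17.2200
= 0.7956

0.7956


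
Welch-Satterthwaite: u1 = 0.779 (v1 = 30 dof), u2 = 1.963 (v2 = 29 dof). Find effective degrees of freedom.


uc = sqrt(u1^2 + u2^2) = sqrt(0.779^2 + 1.963^2) = 2.1119209
v_eff = uc^4 / (u1^4/v1 + u2^4/v2)
= 2.1119209^4 / (0.779^4/30 + 1.963^4/29)
= 19.893472 / 0.52429081
v_eff = 37.9436

37.9436


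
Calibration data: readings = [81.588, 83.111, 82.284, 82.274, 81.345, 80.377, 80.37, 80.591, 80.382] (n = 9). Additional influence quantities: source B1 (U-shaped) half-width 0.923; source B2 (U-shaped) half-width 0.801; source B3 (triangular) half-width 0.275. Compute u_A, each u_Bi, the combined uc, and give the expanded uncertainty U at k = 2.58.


mean = (81.588 + 83.111 + 82.284 + 82.274 + 81.345 + 80.377 + 80.37 + 80.591 + 80.382) / 9 = 81.36911111
s = sqrt(sum((x - mean)^2)/(n-1)) = 1.0186308
u_A = s / sqrt(n) = 1.0186308 / sqrt(9) = 0.3395436
u_B1 = 0.923 / sqrt(2) = 0.65265956
u_B2 = 0.801 / sqrt(2) = 0.56639253
u_B3 = 0.275 / sqrt(6) = 0.11226828
uc = sqrt(0.3395436^2 + 0.65265956^2 + 0.56639253^2 + 0.11226828^2) = 0.93523207
U = k * uc = 2.58 * 0.93523207
U = 2.4129

2.4129


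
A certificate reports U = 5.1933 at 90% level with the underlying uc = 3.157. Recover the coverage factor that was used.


k = U / uc
k = 5.1933 / 3.157
k = 1.645

1.645


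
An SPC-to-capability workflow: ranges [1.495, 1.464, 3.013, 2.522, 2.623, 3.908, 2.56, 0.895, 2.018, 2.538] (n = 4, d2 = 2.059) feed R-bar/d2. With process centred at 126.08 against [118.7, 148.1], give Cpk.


R_bar = (1.495 + 1.464 + 3.013 + 2.522 + 2.623 + 3.908 + 2.56 + 0.895 + 2.018 + 2.538) / 10 = 2.3036
sigma = R_bar / d2 = 2.3036 / 2.059 = 1.1187955
Cp = (USL - LSL)/(6*sigma) = (148.1 - 118.7)/(6*1.1187955) = 4.3797
Cpu = (148.1 - 126.08)/(3*1.1187955) = 6.5606
Cpl = (126.08 - 118.7)/(3*1.1187955) = 2.1988
Cpk = min(Cpu, Cpl) = 2.1988

2.1988


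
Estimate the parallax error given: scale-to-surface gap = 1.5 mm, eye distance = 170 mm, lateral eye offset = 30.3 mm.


error = h * offset / d
= 1.5 * 30.3 / 170
= 0.2674

0.2674


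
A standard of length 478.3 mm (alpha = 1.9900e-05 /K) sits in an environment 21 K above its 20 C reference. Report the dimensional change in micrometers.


dL = L * alpha * dT
= 478.3 * 1.9900e-05 * 21
= 0.1998816 mm
dL_um = 0.1998816 * 1000 = 199.8816 um

199.8816


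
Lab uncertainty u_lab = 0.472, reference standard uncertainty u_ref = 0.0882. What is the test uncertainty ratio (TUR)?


TUR = u_lab / u_ref
= 0.472 / 0.0882
= 5.3515

5.3515


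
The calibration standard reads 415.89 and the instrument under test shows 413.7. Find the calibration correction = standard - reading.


Correction = standard - reading
= 415.89 - 413.7
= 2.1900

2.1900


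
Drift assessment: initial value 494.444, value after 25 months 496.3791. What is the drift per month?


rate = (v2 - v1) / months
= (496.3791 - 494.444) / 25
= 1.9351 / 25
= 0.0774

0.0774


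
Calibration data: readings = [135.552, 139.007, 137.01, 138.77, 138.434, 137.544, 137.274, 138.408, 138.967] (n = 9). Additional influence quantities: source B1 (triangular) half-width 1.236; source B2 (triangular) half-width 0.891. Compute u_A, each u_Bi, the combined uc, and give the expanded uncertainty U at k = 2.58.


mean = (135.552 + 139.007 + 137.01 + 138.77 + 138.434 + 137.544 + 137.274 + 138.408 + 138.967) / 9 = 137.8851111
s = sqrt(sum((x - mean)^2)/(n-1)) = 1.1448733
u_A = s / sqrt(n) = 1.1448733 / sqrt(9) = 0.38162443
u_B1 = 1.236 / sqrt(6) = 0.50459489
u_B2 = 0.891 / sqrt(6) = 0.36374923
uc = sqrt(0.38162443^2 + 0.50459489^2 + 0.36374923^2) = 0.72977168
U = k * uc = 2.58 * 0.72977168
U = 1.8828

1.8828


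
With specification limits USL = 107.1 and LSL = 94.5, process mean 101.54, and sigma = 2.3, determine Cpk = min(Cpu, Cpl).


Cpu = (USL - mean) / (3*sigma) = (107.1 - 101.54) / (3*2.3) = 0.8058
Cpl = (mean - LSL) / (3*sigma) = (101.54 - 94.5) / (3*2.3) = 1.0203
Cpk = min(Cpu, Cpl) = 0.8058

0.8058


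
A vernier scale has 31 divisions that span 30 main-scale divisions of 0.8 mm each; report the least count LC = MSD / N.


LC = MSD / n_div
= 0.8 / 31
= 0.0258

0.0258


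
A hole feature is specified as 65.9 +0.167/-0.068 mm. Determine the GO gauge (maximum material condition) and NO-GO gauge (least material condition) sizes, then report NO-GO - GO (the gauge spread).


GO = nominal - lower_tol (smallest hole = maximum material condition)
GO = 65.9 - 0.068 = 65.832
NO-GO = nominal + upper_tol (largest hole = least material condition)
NO-GO = 65.9 + 0.167 = 66.067
spread = NO-GO - GO = 66.067 - 65.832 = 0.2350

0.2350


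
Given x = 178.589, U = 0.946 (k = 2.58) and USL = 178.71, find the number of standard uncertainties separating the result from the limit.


u = U / k = 0.946 / 2.58 = 0.36666667
margin = |USL - x| = |178.71 - 178.589| = 0.121
z = margin / u = 0.121 / 0.36666667
z = 0.3300

0.3300


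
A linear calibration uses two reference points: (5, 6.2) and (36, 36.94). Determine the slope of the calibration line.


slope = (y2 - y1) / (x2 - x1)
= (36.94 - 6.2) / (36 - 5)
= 30.7400 / 31
= 0.9916

0.9916


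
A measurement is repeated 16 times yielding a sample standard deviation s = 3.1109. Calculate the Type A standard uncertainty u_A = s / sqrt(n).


u_A = s / sqrt(n)
u_A = 3.1109 / sqrt(16)
u_A = 3.1109 / 4
u_A = 0.7777

0.7777


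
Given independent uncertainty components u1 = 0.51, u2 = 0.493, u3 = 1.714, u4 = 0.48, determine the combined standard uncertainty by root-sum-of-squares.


uc = sqrt(0.51^2 + 0.493^2 + 1.714^2 + 0.48^2)
uc = sqrt(3.671345)
uc = 1.9161

1.9161


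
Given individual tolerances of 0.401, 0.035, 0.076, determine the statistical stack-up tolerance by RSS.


RSS = sqrt(0.401^2 + 0.035^2 + 0.076^2)
= sqrt(0.167802)
= 0.4096

0.4096


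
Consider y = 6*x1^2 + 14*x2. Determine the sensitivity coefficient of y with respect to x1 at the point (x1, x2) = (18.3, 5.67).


y = 6*x1^2 + 14*x2
dy/dx1 = 2*6*x1
Evaluate at x1 = 18.3: c1 = 12 * 18.3
c1 = 219.6000

219.6000


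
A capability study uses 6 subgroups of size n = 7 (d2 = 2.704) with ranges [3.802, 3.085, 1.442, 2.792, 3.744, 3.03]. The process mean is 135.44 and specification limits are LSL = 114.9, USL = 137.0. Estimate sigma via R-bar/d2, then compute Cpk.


R_bar = (3.802 + 3.085 + 1.442 + 2.792 + 3.744 + 3.03) / 6 = 2.9825
sigma = R_bar / d2 = 2.9825 / 2.704 = 1.1029956
Cp = (USL - LSL)/(6*sigma) = (137.0 - 114.9)/(6*1.1029956) = 3.3394
Cpu = (137.0 - 135.44)/(3*1.1029956) = 0.4714
Cpl = (135.44 - 114.9)/(3*1.1029956) = 6.2073
Cpk = min(Cpu, Cpl) = 0.4714

0.4714
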